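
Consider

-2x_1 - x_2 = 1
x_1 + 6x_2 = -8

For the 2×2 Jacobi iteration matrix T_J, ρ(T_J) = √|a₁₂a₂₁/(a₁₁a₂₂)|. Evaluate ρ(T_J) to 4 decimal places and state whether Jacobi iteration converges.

a₁₂a₂₁/(a₁₁a₂₂) = (-1)·(1) / ((-2)·(6)) = 0.083333
ρ = √|0.083333| = √0.083333 = 0.2887
ρ < 1, so Jacobi converges

0.2887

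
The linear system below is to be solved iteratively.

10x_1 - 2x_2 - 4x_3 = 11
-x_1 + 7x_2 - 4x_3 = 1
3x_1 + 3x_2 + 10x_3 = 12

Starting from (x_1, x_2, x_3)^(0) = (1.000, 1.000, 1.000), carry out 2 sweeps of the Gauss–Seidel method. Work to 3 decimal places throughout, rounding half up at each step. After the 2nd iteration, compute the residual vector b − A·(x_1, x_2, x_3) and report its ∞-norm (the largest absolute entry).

Iteration 1:
  x_1 = (11 - (-2)·1.000 - (-4)·1.000) / (10) = 1.700
  x_2 = (1 - (-1)·1.700 - (-4)·1.000) / (7) = 0.957
  x_3 = (12 - (3)·1.700 - (3)·0.957) / (10) = 0.403
Iteration 2:
  x_1 = (11 - (-2)·0.957 - (-4)·0.403) / (10) = 1.453
  x_2 = (1 - (-1)·1.453 - (-4)·0.403) / (7) = 0.581
  x_3 = (12 - (3)·1.453 - (3)·0.581) / (10) = 0.590
Residual b − A·x = (-0.008, 0.746, -0.002); ∞-norm = 0.746

0.746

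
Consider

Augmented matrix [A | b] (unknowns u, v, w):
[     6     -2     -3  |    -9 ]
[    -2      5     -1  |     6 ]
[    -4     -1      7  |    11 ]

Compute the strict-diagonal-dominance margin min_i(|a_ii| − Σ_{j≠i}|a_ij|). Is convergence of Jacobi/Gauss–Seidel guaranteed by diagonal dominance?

1

row 1: |6| − (2+3) = 1
row 2: |5| − (2+1) = 2
row 3: |7| − (4+1) = 2
minimum over rows = 1 → strictly diagonally dominant (convergence guaranteed)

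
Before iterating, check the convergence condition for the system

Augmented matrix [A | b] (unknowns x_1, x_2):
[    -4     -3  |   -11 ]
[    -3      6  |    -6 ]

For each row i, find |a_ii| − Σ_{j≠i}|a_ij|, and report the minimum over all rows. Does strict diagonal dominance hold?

row 1: |-4| − (3) = 1
row 2: |6| − (3) = 3
minimum over rows = 1 → strictly diagonally dominant (convergence guaranteed)

1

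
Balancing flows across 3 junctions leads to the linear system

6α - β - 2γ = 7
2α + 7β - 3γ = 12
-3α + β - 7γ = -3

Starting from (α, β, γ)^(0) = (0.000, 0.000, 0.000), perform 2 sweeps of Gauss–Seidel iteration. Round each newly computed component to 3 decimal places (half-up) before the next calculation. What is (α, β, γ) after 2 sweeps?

(1.439, 1.357, 0.006)

Iteration 1:
  α = (7 - (-1)·0.000 - (-2)·0.000) / (6) = 1.167
  β = (12 - (2)·1.167 - (-3)·0.000) / (7) = 1.381
  γ = (-3 - (-3)·1.167 - (1)·1.381) / (-7) = 0.126
Iteration 2:
  α = (7 - (-1)·1.381 - (-2)·0.126) / (6) = 1.439
  β = (12 - (2)·1.439 - (-3)·0.126) / (7) = 1.357
  γ = (-3 - (-3)·1.439 - (1)·1.357) / (-7) = 0.006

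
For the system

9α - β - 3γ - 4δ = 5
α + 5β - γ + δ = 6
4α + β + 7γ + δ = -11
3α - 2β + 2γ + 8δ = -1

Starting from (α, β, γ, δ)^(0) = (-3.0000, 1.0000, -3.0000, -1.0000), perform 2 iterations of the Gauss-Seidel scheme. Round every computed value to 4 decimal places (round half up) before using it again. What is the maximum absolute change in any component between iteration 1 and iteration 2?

1.3708

Iteration 1:
  α = (5 - (-1)·1.0000 - (-3)·-3.0000 - (-4)·-1.0000) / (9) = -0.7778
  β = (6 - (1)·-0.7778 - (-1)·-3.0000 - (1)·-1.0000) / (5) = 0.9556
  γ = (-11 - (4)·-0.7778 - (1)·0.9556 - (1)·-1.0000) / (7) = -1.1206
  δ = (-1 - (3)·-0.7778 - (-2)·0.9556 - (2)·-1.1206) / (8) = 0.6857
Iteration 2:
  α = (5 - (-1)·0.9556 - (-3)·-1.1206 - (-4)·0.6857) / (9) = 0.5930
  β = (6 - (1)·0.5930 - (-1)·-1.1206 - (1)·0.6857) / (5) = 0.7201
  γ = (-11 - (4)·0.5930 - (1)·0.7201 - (1)·0.6857) / (7) = -2.1111
  δ = (-1 - (3)·0.5930 - (-2)·0.7201 - (2)·-2.1111) / (8) = 0.3604
Change: (1.3708, -0.2355, -0.9905, -0.3253) → max |·| = 1.3708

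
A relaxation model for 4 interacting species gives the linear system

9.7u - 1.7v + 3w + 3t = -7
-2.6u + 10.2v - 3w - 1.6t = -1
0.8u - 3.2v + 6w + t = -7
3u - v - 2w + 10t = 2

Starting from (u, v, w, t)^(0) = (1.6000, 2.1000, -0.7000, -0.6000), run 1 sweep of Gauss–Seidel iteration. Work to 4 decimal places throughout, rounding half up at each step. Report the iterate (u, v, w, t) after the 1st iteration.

Iteration 1:
  u = (-7 - (-1.7)·2.1000 - (3)·-0.7000 - (3)·-0.6000) / (9.7) = 0.0485
  v = (-1 - (-2.6)·0.0485 - (-3)·-0.7000 - (-1.6)·-0.6000) / (10.2) = -0.3857
  w = (-7 - (0.8)·0.0485 - (-3.2)·-0.3857 - (1)·-0.6000) / (6) = -1.2788
  t = (2 - (3)·0.0485 - (-1)·-0.3857 - (-2)·-1.2788) / (10) = -0.1089

(0.0485, -0.3857, -1.2788, -0.1089)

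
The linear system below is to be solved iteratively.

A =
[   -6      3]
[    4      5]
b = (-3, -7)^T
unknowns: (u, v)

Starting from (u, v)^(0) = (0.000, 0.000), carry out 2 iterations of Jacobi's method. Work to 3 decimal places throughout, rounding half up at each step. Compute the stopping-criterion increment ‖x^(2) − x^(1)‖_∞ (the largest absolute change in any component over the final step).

0.700

Iteration 1:
  u = (-3 - (3)·0.000) / (-6) = 0.500
  v = (-7 - (4)·0.000) / (5) = -1.400
Iteration 2:
  u = (-3 - (3)·-1.400) / (-6) = -0.200
  v = (-7 - (4)·0.500) / (5) = -1.800
Change: (-0.700, -0.400) → max |·| = 0.700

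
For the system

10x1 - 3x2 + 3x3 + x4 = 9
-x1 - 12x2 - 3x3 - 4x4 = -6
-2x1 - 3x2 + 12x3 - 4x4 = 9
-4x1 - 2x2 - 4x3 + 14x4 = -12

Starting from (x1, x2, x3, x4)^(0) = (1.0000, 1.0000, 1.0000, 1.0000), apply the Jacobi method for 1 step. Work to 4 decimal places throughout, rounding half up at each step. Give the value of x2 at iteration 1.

Iteration 1:
  x1 = (9 - (-3)·1.0000 - (3)·1.0000 - (1)·1.0000) / (10) = 0.8000
  x2 = (-6 - (-1)·1.0000 - (-3)·1.0000 - (-4)·1.0000) / (-12) = -0.1667
  x3 = (9 - (-2)·1.0000 - (-3)·1.0000 - (-4)·1.0000) / (12) = 1.5000
  x4 = (-12 - (-4)·1.0000 - (-2)·1.0000 - (-4)·1.0000) / (14) = -0.1429

-0.1667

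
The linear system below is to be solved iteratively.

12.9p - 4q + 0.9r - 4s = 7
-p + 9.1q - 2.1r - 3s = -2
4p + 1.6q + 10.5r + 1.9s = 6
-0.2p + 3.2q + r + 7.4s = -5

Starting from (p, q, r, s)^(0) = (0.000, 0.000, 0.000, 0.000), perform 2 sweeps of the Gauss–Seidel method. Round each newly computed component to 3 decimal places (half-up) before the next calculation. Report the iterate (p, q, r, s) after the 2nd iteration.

Iteration 1:
  p = (7 - (-4)·0.000 - (0.9)·0.000 - (-4)·0.000) / (12.9) = 0.543
  q = (-2 - (-1)·0.543 - (-2.1)·0.000 - (-3)·0.000) / (9.1) = -0.160
  r = (6 - (4)·0.543 - (1.6)·-0.160 - (1.9)·0.000) / (10.5) = 0.389
  s = (-5 - (-0.2)·0.543 - (3.2)·-0.160 - (1)·0.389) / (7.4) = -0.644
Iteration 2:
  p = (7 - (-4)·-0.160 - (0.9)·0.389 - (-4)·-0.644) / (12.9) = 0.266
  q = (-2 - (-1)·0.266 - (-2.1)·0.389 - (-3)·-0.644) / (9.1) = -0.313
  r = (6 - (4)·0.266 - (1.6)·-0.313 - (1.9)·-0.644) / (10.5) = 0.634
  s = (-5 - (-0.2)·0.266 - (3.2)·-0.313 - (1)·0.634) / (7.4) = -0.619

(0.266, -0.313, 0.634, -0.619)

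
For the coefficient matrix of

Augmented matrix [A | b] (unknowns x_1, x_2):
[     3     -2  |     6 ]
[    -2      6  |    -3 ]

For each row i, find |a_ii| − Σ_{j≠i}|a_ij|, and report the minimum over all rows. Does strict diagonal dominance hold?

row 1: |3| − (2) = 1
row 2: |6| − (2) = 4
minimum over rows = 1 → strictly diagonally dominant (convergence guaranteed)

1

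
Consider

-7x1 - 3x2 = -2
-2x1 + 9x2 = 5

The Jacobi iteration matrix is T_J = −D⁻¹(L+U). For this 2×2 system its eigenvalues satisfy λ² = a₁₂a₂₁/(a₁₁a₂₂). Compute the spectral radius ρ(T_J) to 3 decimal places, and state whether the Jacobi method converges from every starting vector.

a₁₂a₂₁/(a₁₁a₂₂) = (-3)·(-2) / ((-7)·(9)) = -0.095238
ρ = √|-0.095238| = √0.095238 = 0.309
ρ < 1, so Jacobi converges

0.309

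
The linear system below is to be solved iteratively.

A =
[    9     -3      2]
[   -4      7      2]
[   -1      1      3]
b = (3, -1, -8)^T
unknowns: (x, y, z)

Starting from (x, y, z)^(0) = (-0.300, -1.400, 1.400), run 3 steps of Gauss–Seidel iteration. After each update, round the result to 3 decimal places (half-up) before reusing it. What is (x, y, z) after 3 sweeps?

(1.265, 1.372, -2.702)

Iteration 1:
  x = (3 - (-3)·-1.400 - (2)·1.400) / (9) = -0.444
  y = (-1 - (-4)·-0.444 - (2)·1.400) / (7) = -0.797
  z = (-8 - (-1)·-0.444 - (1)·-0.797) / (3) = -2.549
Iteration 2:
  x = (3 - (-3)·-0.797 - (2)·-2.549) / (9) = 0.634
  y = (-1 - (-4)·0.634 - (2)·-2.549) / (7) = 0.948
  z = (-8 - (-1)·0.634 - (1)·0.948) / (3) = -2.771
Iteration 3:
  x = (3 - (-3)·0.948 - (2)·-2.771) / (9) = 1.265
  y = (-1 - (-4)·1.265 - (2)·-2.771) / (7) = 1.372
  z = (-8 - (-1)·1.265 - (1)·1.372) / (3) = -2.702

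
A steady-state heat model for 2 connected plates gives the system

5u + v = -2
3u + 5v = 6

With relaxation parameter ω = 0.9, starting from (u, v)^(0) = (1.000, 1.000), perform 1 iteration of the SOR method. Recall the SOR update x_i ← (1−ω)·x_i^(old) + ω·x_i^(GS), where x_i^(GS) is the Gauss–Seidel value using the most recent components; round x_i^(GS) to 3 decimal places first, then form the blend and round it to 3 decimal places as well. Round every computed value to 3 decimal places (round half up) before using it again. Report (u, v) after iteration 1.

Iteration 1:
  u: GS value = (-2 - (1)·1.000) / (5) = -0.600;  u ← (1−ω)·1.000 + ω·-0.600 = -0.440
  v: GS value = (6 - (3)·-0.440) / (5) = 1.464;  v ← (1−ω)·1.000 + ω·1.464 = 1.418

(-0.440, 1.418)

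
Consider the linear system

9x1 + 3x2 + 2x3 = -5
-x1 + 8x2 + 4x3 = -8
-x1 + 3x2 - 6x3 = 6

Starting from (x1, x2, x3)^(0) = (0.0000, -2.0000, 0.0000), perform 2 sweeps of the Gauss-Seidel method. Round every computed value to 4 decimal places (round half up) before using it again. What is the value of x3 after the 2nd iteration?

Iteration 1:
  x1 = (-5 - (3)·-2.0000 - (2)·0.0000) / (9) = 0.1111
  x2 = (-8 - (-1)·0.1111 - (4)·0.0000) / (8) = -0.9861
  x3 = (6 - (-1)·0.1111 - (3)·-0.9861) / (-6) = -1.5116
Iteration 2:
  x1 = (-5 - (3)·-0.9861 - (2)·-1.5116) / (9) = 0.1091
  x2 = (-8 - (-1)·0.1091 - (4)·-1.5116) / (8) = -0.2306
  x3 = (6 - (-1)·0.1091 - (3)·-0.2306) / (-6) = -1.1335

-1.1335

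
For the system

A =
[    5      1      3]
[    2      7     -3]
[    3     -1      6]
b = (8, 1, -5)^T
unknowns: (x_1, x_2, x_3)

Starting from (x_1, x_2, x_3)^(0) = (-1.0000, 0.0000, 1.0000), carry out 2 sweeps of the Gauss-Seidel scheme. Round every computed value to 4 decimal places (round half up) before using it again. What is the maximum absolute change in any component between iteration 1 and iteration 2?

Iteration 1:
  x_1 = (8 - (1)·0.0000 - (3)·1.0000) / (5) = 1.0000
  x_2 = (1 - (2)·1.0000 - (-3)·1.0000) / (7) = 0.2857
  x_3 = (-5 - (3)·1.0000 - (-1)·0.2857) / (6) = -1.2857
Iteration 2:
  x_1 = (8 - (1)·0.2857 - (3)·-1.2857) / (5) = 2.3143
  x_2 = (1 - (2)·2.3143 - (-3)·-1.2857) / (7) = -1.0694
  x_3 = (-5 - (3)·2.3143 - (-1)·-1.0694) / (6) = -2.1687
Change: (1.3143, -1.3551, -0.8830) → max |·| = 1.3551

1.3551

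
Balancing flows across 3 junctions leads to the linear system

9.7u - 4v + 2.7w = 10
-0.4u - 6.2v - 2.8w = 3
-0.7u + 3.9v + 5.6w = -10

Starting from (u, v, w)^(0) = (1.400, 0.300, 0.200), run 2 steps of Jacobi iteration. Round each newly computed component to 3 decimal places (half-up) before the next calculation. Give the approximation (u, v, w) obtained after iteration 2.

(1.263, 0.267, -1.185)

Iteration 1:
  u = (10 - (-4)·0.300 - (2.7)·0.200) / (9.7) = 1.099
  v = (3 - (-0.4)·1.400 - (-2.8)·0.200) / (-6.2) = -0.665
  w = (-10 - (-0.7)·1.400 - (3.9)·0.300) / (5.6) = -1.820
Iteration 2:
  u = (10 - (-4)·-0.665 - (2.7)·-1.820) / (9.7) = 1.263
  v = (3 - (-0.4)·1.099 - (-2.8)·-1.820) / (-6.2) = 0.267
  w = (-10 - (-0.7)·1.099 - (3.9)·-0.665) / (5.6) = -1.185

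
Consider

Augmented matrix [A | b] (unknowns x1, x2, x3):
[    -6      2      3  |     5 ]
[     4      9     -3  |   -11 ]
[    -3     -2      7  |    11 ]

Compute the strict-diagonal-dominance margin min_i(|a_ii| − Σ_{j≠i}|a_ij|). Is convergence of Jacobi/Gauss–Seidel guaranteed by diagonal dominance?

1

row 1: |-6| − (2+3) = 1
row 2: |9| − (4+3) = 2
row 3: |7| − (3+2) = 2
minimum over rows = 1 → strictly diagonally dominant (convergence guaranteed)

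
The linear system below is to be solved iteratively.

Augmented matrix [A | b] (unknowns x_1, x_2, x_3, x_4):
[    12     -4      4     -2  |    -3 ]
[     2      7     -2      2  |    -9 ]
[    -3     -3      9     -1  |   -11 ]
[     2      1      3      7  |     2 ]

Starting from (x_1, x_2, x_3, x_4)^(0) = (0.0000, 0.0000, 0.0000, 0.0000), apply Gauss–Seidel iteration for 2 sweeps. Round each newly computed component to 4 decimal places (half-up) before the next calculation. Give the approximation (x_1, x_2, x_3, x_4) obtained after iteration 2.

Iteration 1:
  x_1 = (-3 - (-4)·0.0000 - (4)·0.0000 - (-2)·0.0000) / (12) = -0.2500
  x_2 = (-9 - (2)·-0.2500 - (-2)·0.0000 - (2)·0.0000) / (7) = -1.2143
  x_3 = (-11 - (-3)·-0.2500 - (-3)·-1.2143 - (-1)·0.0000) / (9) = -1.7103
  x_4 = (2 - (2)·-0.2500 - (1)·-1.2143 - (3)·-1.7103) / (7) = 1.2636
Iteration 2:
  x_1 = (-3 - (-4)·-1.2143 - (4)·-1.7103 - (-2)·1.2636) / (12) = 0.1259
  x_2 = (-9 - (2)·0.1259 - (-2)·-1.7103 - (2)·1.2636) / (7) = -2.1714
  x_3 = (-11 - (-3)·0.1259 - (-3)·-2.1714 - (-1)·1.2636) / (9) = -1.7637
  x_4 = (2 - (2)·0.1259 - (1)·-2.1714 - (3)·-1.7637) / (7) = 1.3158

(0.1259, -2.1714, -1.7637, 1.3158)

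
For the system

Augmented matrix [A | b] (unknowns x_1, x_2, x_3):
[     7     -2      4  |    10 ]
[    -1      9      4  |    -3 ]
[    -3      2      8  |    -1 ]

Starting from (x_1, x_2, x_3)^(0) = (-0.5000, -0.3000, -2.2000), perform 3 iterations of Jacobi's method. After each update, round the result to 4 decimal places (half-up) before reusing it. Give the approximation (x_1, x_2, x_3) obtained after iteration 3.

Iteration 1:
  x_1 = (10 - (-2)·-0.3000 - (4)·-2.2000) / (7) = 2.6000
  x_2 = (-3 - (-1)·-0.5000 - (4)·-2.2000) / (9) = 0.5889
  x_3 = (-1 - (-3)·-0.5000 - (2)·-0.3000) / (8) = -0.2375
Iteration 2:
  x_1 = (10 - (-2)·0.5889 - (4)·-0.2375) / (7) = 1.7325
  x_2 = (-3 - (-1)·2.6000 - (4)·-0.2375) / (9) = 0.0611
  x_3 = (-1 - (-3)·2.6000 - (2)·0.5889) / (8) = 0.7028
Iteration 3:
  x_1 = (10 - (-2)·0.0611 - (4)·0.7028) / (7) = 1.0444
  x_2 = (-3 - (-1)·1.7325 - (4)·0.7028) / (9) = -0.4532
  x_3 = (-1 - (-3)·1.7325 - (2)·0.0611) / (8) = 0.5094

(1.0444, -0.4532, 0.5094)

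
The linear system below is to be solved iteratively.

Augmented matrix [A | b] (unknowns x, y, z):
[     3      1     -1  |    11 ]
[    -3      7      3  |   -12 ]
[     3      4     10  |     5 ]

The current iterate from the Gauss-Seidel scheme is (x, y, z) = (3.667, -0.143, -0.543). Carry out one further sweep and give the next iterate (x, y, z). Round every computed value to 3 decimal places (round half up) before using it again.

(3.533, 0.033, -0.573)

One sweep:
  x = (11 - (1)·-0.143 - (-1)·-0.543) / (3) = 3.533
  y = (-12 - (-3)·3.533 - (3)·-0.543) / (7) = 0.033
  z = (5 - (3)·3.533 - (4)·0.033) / (10) = -0.573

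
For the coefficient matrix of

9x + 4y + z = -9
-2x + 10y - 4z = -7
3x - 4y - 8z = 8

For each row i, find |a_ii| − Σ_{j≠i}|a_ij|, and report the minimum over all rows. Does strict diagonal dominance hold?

1

row 1: |9| − (4+1) = 4
row 2: |10| − (2+4) = 4
row 3: |-8| − (3+4) = 1
minimum over rows = 1 → strictly diagonally dominant (convergence guaranteed)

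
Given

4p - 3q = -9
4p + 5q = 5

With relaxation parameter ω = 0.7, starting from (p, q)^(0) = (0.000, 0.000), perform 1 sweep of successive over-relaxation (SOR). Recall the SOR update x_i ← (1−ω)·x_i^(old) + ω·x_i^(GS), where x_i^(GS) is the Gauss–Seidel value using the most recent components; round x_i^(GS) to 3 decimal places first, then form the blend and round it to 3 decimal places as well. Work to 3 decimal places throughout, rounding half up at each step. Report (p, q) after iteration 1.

Iteration 1:
  p: GS value = (-9 - (-3)·0.000) / (4) = -2.250;  p ← (1−ω)·0.000 + ω·-2.250 = -1.575
  q: GS value = (5 - (4)·-1.575) / (5) = 2.260;  q ← (1−ω)·0.000 + ω·2.260 = 1.582

(-1.575, 1.582)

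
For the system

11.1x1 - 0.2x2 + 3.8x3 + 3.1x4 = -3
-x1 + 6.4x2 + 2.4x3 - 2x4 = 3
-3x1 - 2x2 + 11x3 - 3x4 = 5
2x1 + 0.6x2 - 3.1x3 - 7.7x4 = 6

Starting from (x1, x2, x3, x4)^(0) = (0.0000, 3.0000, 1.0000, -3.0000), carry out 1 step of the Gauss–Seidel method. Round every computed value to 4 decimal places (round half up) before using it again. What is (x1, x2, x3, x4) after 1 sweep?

(0.2793, -0.8001, -0.4329, -0.5947)

Iteration 1:
  x1 = (-3 - (-0.2)·3.0000 - (3.8)·1.0000 - (3.1)·-3.0000) / (11.1) = 0.2793
  x2 = (3 - (-1)·0.2793 - (2.4)·1.0000 - (-2)·-3.0000) / (6.4) = -0.8001
  x3 = (5 - (-3)·0.2793 - (-2)·-0.8001 - (-3)·-3.0000) / (11) = -0.4329
  x4 = (6 - (2)·0.2793 - (0.6)·-0.8001 - (-3.1)·-0.4329) / (-7.7) = -0.5947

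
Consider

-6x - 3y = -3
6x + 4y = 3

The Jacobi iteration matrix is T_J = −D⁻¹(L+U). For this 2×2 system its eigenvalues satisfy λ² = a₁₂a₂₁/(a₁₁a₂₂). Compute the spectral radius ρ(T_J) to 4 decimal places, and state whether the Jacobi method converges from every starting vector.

0.8660

a₁₂a₂₁/(a₁₁a₂₂) = (-3)·(6) / ((-6)·(4)) = 0.750000
ρ = √|0.750000| = √0.750000 = 0.8660
ρ < 1, so Jacobi converges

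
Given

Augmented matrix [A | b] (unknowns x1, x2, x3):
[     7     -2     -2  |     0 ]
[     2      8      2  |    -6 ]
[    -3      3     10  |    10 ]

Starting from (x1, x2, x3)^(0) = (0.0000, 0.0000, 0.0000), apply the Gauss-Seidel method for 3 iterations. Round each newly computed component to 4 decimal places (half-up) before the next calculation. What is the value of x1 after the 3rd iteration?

Iteration 1:
  x1 = (0 - (-2)·0.0000 - (-2)·0.0000) / (7) = 0.0000
  x2 = (-6 - (2)·0.0000 - (2)·0.0000) / (8) = -0.7500
  x3 = (10 - (-3)·0.0000 - (3)·-0.7500) / (10) = 1.2250
Iteration 2:
  x1 = (0 - (-2)·-0.7500 - (-2)·1.2250) / (7) = 0.1357
  x2 = (-6 - (2)·0.1357 - (2)·1.2250) / (8) = -1.0902
  x3 = (10 - (-3)·0.1357 - (3)·-1.0902) / (10) = 1.3678
Iteration 3:
  x1 = (0 - (-2)·-1.0902 - (-2)·1.3678) / (7) = 0.0793
  x2 = (-6 - (2)·0.0793 - (2)·1.3678) / (8) = -1.1118
  x3 = (10 - (-3)·0.0793 - (3)·-1.1118) / (10) = 1.3573

0.0793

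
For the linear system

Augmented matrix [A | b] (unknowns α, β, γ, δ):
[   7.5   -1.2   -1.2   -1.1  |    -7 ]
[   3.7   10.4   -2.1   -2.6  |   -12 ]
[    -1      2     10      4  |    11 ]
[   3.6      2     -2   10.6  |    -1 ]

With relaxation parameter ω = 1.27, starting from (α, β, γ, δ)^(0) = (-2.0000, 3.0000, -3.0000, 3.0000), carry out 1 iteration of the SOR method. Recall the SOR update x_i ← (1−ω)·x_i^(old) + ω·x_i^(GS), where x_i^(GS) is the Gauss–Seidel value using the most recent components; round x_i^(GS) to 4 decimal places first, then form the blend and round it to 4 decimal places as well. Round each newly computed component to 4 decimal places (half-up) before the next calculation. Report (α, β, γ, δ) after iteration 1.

Iteration 1:
  α: GS value = (-7 - (-1.2)·3.0000 - (-1.2)·-3.0000 - (-1.1)·3.0000) / (7.5) = -0.4933;  α ← (1−ω)·-2.0000 + ω·-0.4933 = -0.0865
  β: GS value = (-12 - (3.7)·-0.0865 - (-2.1)·-3.0000 - (-2.6)·3.0000) / (10.4) = -0.9788;  β ← (1−ω)·3.0000 + ω·-0.9788 = -2.0531
  γ: GS value = (11 - (-1)·-0.0865 - (2)·-2.0531 - (4)·3.0000) / (10) = 0.3020;  γ ← (1−ω)·-3.0000 + ω·0.3020 = 1.1935
  δ: GS value = (-1 - (3.6)·-0.0865 - (2)·-2.0531 - (-2)·1.1935) / (10.6) = 0.5476;  δ ← (1−ω)·3.0000 + ω·0.5476 = -0.1145

(-0.0865, -2.0531, 1.1935, -0.1145)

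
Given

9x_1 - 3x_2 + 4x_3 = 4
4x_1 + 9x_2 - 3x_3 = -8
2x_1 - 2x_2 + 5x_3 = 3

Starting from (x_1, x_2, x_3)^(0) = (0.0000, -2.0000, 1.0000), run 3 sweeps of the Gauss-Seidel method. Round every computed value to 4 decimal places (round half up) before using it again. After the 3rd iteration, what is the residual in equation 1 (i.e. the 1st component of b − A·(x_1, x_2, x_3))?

Iteration 1:
  x_1 = (4 - (-3)·-2.0000 - (4)·1.0000) / (9) = -0.6667
  x_2 = (-8 - (4)·-0.6667 - (-3)·1.0000) / (9) = -0.2592
  x_3 = (3 - (2)·-0.6667 - (-2)·-0.2592) / (5) = 0.7630
Iteration 2:
  x_1 = (4 - (-3)·-0.2592 - (4)·0.7630) / (9) = 0.0189
  x_2 = (-8 - (4)·0.0189 - (-3)·0.7630) / (9) = -0.6430
  x_3 = (3 - (2)·0.0189 - (-2)·-0.6430) / (5) = 0.3352
Iteration 3:
  x_1 = (4 - (-3)·-0.6430 - (4)·0.3352) / (9) = 0.0811
  x_2 = (-8 - (4)·0.0811 - (-3)·0.3352) / (9) = -0.8132
  x_3 = (3 - (2)·0.0811 - (-2)·-0.8132) / (5) = 0.2423
Residual b − A·x = (-0.1387, -0.2787, -0.0001)

-0.1387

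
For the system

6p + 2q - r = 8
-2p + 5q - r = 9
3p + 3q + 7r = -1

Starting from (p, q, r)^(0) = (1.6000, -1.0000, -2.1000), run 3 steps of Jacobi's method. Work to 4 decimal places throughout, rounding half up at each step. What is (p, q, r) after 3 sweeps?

Iteration 1:
  p = (8 - (2)·-1.0000 - (-1)·-2.1000) / (6) = 1.3167
  q = (9 - (-2)·1.6000 - (-1)·-2.1000) / (5) = 2.0200
  r = (-1 - (3)·1.6000 - (3)·-1.0000) / (7) = -0.4000
Iteration 2:
  p = (8 - (2)·2.0200 - (-1)·-0.4000) / (6) = 0.5933
  q = (9 - (-2)·1.3167 - (-1)·-0.4000) / (5) = 2.2467
  r = (-1 - (3)·1.3167 - (3)·2.0200) / (7) = -1.5729
Iteration 3:
  p = (8 - (2)·2.2467 - (-1)·-1.5729) / (6) = 0.3223
  q = (9 - (-2)·0.5933 - (-1)·-1.5729) / (5) = 1.7227
  r = (-1 - (3)·0.5933 - (3)·2.2467) / (7) = -1.3600

(0.3223, 1.7227, -1.3600)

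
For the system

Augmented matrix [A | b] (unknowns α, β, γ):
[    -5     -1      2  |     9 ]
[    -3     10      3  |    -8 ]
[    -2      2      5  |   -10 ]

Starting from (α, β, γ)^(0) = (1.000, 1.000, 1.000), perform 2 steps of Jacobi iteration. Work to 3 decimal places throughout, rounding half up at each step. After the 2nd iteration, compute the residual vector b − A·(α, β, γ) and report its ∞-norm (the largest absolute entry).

Iteration 1:
  α = (9 - (-1)·1.000 - (2)·1.000) / (-5) = -1.600
  β = (-8 - (-3)·1.000 - (3)·1.000) / (10) = -0.800
  γ = (-10 - (-2)·1.000 - (2)·1.000) / (5) = -2.000
Iteration 2:
  α = (9 - (-1)·-0.800 - (2)·-2.000) / (-5) = -2.440
  β = (-8 - (-3)·-1.600 - (3)·-2.000) / (10) = -0.680
  γ = (-10 - (-2)·-1.600 - (2)·-0.800) / (5) = -2.320
Residual b − A·x = (0.760, -1.560, -1.920); ∞-norm = 1.920

1.920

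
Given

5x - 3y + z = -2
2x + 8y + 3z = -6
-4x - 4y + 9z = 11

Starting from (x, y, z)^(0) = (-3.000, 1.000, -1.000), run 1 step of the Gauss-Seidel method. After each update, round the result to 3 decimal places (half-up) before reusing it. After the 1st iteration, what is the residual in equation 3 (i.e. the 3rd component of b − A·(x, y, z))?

-0.001

Iteration 1:
  x = (-2 - (-3)·1.000 - (1)·-1.000) / (5) = 0.400
  y = (-6 - (2)·0.400 - (3)·-1.000) / (8) = -0.475
  z = (11 - (-4)·0.400 - (-4)·-0.475) / (9) = 1.189
Residual b − A·x = (-6.614, -6.567, -0.001)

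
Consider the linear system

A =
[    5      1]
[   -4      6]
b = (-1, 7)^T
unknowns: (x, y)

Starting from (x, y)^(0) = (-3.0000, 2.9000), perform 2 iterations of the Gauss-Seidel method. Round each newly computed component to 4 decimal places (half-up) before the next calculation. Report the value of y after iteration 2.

Iteration 1:
  x = (-1 - (1)·2.9000) / (5) = -0.7800
  y = (7 - (-4)·-0.7800) / (6) = 0.6467
Iteration 2:
  x = (-1 - (1)·0.6467) / (5) = -0.3293
  y = (7 - (-4)·-0.3293) / (6) = 0.9471

0.9471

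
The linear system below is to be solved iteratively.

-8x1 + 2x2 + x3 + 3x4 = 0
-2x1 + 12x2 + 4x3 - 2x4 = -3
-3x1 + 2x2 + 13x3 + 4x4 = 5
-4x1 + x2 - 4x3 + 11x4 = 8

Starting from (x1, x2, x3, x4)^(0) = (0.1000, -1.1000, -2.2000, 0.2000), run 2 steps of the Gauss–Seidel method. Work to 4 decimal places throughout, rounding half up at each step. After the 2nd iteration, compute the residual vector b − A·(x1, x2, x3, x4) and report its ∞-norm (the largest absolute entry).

1.6383

Iteration 1:
  x1 = (0 - (2)·-1.1000 - (1)·-2.2000 - (3)·0.2000) / (-8) = -0.4750
  x2 = (-3 - (-2)·-0.4750 - (4)·-2.2000 - (-2)·0.2000) / (12) = 0.4375
  x3 = (5 - (-3)·-0.4750 - (2)·0.4375 - (4)·0.2000) / (13) = 0.1462
  x4 = (8 - (-4)·-0.4750 - (1)·0.4375 - (-4)·0.1462) / (11) = 0.5679
Iteration 2:
  x1 = (0 - (2)·0.4375 - (1)·0.1462 - (3)·0.5679) / (-8) = 0.3406
  x2 = (-3 - (-2)·0.3406 - (4)·0.1462 - (-2)·0.5679) / (12) = -0.1473
  x3 = (5 - (-3)·0.3406 - (2)·-0.1473 - (4)·0.5679) / (13) = 0.3111
  x4 = (8 - (-4)·0.3406 - (1)·-0.1473 - (-4)·0.3111) / (11) = 0.9776
Residual b − A·x = (-0.2245, 0.1596, -1.6383, 0.0005); ∞-norm = 1.6383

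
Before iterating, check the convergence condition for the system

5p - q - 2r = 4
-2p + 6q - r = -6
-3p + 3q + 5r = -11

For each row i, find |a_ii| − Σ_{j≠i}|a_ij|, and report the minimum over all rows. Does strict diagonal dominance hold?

-1

row 1: |5| − (1+2) = 2
row 2: |6| − (2+1) = 3
row 3: |5| − (3+3) = -1
minimum over rows = -1 → not strictly diagonally dominant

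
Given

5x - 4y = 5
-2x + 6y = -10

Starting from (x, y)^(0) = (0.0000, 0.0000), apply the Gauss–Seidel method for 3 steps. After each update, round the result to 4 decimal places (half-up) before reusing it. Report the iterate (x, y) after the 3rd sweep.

Iteration 1:
  x = (5 - (-4)·0.0000) / (5) = 1.0000
  y = (-10 - (-2)·1.0000) / (6) = -1.3333
Iteration 2:
  x = (5 - (-4)·-1.3333) / (5) = -0.0666
  y = (-10 - (-2)·-0.0666) / (6) = -1.6889
Iteration 3:
  x = (5 - (-4)·-1.6889) / (5) = -0.3511
  y = (-10 - (-2)·-0.3511) / (6) = -1.7837

(-0.3511, -1.7837)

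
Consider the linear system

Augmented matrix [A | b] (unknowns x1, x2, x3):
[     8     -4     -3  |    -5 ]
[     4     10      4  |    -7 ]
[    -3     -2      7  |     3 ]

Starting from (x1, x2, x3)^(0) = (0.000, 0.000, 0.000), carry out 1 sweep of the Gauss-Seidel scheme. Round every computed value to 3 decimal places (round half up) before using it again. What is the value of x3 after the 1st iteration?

0.032

Iteration 1:
  x1 = (-5 - (-4)·0.000 - (-3)·0.000) / (8) = -0.625
  x2 = (-7 - (4)·-0.625 - (4)·0.000) / (10) = -0.450
  x3 = (3 - (-3)·-0.625 - (-2)·-0.450) / (7) = 0.032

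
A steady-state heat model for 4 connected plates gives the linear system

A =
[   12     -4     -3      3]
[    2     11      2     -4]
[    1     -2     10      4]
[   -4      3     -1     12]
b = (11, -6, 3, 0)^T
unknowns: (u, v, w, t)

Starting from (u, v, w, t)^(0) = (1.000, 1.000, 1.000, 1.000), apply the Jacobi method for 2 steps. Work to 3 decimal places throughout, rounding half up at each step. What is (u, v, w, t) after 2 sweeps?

(0.693, -0.712, -0.001, 0.553)

Iteration 1:
  u = (11 - (-4)·1.000 - (-3)·1.000 - (3)·1.000) / (12) = 1.250
  v = (-6 - (2)·1.000 - (2)·1.000 - (-4)·1.000) / (11) = -0.545
  w = (3 - (1)·1.000 - (-2)·1.000 - (4)·1.000) / (10) = 0.000
  t = (0 - (-4)·1.000 - (3)·1.000 - (-1)·1.000) / (12) = 0.167
Iteration 2:
  u = (11 - (-4)·-0.545 - (-3)·0.000 - (3)·0.167) / (12) = 0.693
  v = (-6 - (2)·1.250 - (2)·0.000 - (-4)·0.167) / (11) = -0.712
  w = (3 - (1)·1.250 - (-2)·-0.545 - (4)·0.167) / (10) = -0.001
  t = (0 - (-4)·1.250 - (3)·-0.545 - (-1)·0.000) / (12) = 0.553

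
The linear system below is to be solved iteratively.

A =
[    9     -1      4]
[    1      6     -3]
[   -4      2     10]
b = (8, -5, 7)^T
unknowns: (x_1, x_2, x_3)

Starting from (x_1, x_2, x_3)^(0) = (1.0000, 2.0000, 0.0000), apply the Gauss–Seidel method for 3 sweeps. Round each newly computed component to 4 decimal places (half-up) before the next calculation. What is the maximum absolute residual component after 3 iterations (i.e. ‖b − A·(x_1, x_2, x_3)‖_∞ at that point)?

1.1161

Iteration 1:
  x_1 = (8 - (-1)·2.0000 - (4)·0.0000) / (9) = 1.1111
  x_2 = (-5 - (1)·1.1111 - (-3)·0.0000) / (6) = -1.0185
  x_3 = (7 - (-4)·1.1111 - (2)·-1.0185) / (10) = 1.3481
Iteration 2:
  x_1 = (8 - (-1)·-1.0185 - (4)·1.3481) / (9) = 0.1766
  x_2 = (-5 - (1)·0.1766 - (-3)·1.3481) / (6) = -0.1887
  x_3 = (7 - (-4)·0.1766 - (2)·-0.1887) / (10) = 0.8084
Iteration 3:
  x_1 = (8 - (-1)·-0.1887 - (4)·0.8084) / (9) = 0.5086
  x_2 = (-5 - (1)·0.5086 - (-3)·0.8084) / (6) = -0.5139
  x_3 = (7 - (-4)·0.5086 - (2)·-0.5139) / (10) = 1.0062
Residual b − A·x = (-1.1161, 0.5934, 0.0002); ∞-norm = 1.1161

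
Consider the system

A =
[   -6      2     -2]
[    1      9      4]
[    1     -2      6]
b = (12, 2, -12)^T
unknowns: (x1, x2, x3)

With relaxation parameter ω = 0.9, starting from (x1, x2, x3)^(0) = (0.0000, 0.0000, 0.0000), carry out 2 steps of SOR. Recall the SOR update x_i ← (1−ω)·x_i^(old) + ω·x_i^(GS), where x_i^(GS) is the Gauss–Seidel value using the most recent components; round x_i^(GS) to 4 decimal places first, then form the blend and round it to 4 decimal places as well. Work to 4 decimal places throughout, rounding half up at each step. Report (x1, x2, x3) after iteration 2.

Iteration 1:
  x1: GS value = (12 - (2)·0.0000 - (-2)·0.0000) / (-6) = -2.0000;  x1 ← (1−ω)·0.0000 + ω·-2.0000 = -1.8000
  x2: GS value = (2 - (1)·-1.8000 - (4)·0.0000) / (9) = 0.4222;  x2 ← (1−ω)·0.0000 + ω·0.4222 = 0.3800
  x3: GS value = (-12 - (1)·-1.8000 - (-2)·0.3800) / (6) = -1.5733;  x3 ← (1−ω)·0.0000 + ω·-1.5733 = -1.4160
Iteration 2:
  x1: GS value = (12 - (2)·0.3800 - (-2)·-1.4160) / (-6) = -1.4013;  x1 ← (1−ω)·-1.8000 + ω·-1.4013 = -1.4412
  x2: GS value = (2 - (1)·-1.4412 - (4)·-1.4160) / (9) = 1.0117;  x2 ← (1−ω)·0.3800 + ω·1.0117 = 0.9485
  x3: GS value = (-12 - (1)·-1.4412 - (-2)·0.9485) / (6) = -1.4436;  x3 ← (1−ω)·-1.4160 + ω·-1.4436 = -1.4408

(-1.4412, 0.9485, -1.4408)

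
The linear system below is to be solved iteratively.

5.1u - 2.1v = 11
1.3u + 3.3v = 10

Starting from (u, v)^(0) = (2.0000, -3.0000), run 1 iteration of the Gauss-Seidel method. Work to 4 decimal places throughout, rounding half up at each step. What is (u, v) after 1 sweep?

Iteration 1:
  u = (11 - (-2.1)·-3.0000) / (5.1) = 0.9216
  v = (10 - (1.3)·0.9216) / (3.3) = 2.6672

(0.9216, 2.6672)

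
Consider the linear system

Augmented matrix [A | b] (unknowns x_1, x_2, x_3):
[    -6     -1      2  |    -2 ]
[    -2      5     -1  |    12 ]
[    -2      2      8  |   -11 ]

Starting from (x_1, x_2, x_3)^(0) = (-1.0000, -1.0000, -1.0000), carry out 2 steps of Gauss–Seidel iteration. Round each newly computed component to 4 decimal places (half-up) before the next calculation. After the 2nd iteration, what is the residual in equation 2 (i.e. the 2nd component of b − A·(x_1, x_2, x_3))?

Iteration 1:
  x_1 = (-2 - (-1)·-1.0000 - (2)·-1.0000) / (-6) = 0.1667
  x_2 = (12 - (-2)·0.1667 - (-1)·-1.0000) / (5) = 2.2667
  x_3 = (-11 - (-2)·0.1667 - (2)·2.2667) / (8) = -1.9000
Iteration 2:
  x_1 = (-2 - (-1)·2.2667 - (2)·-1.9000) / (-6) = -0.6778
  x_2 = (12 - (-2)·-0.6778 - (-1)·-1.9000) / (5) = 1.7489
  x_3 = (-11 - (-2)·-0.6778 - (2)·1.7489) / (8) = -1.9817
Residual b − A·x = (-0.3545, -0.0818, 0.0002)

-0.0818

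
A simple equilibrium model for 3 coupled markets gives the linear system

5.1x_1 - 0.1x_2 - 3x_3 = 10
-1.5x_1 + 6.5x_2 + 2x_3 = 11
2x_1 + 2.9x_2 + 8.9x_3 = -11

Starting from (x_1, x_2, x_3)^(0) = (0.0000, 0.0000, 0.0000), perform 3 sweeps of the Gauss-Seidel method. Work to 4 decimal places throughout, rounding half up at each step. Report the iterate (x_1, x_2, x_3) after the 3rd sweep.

(0.7127, 2.5359, -2.2224)

Iteration 1:
  x_1 = (10 - (-0.1)·0.0000 - (-3)·0.0000) / (5.1) = 1.9608
  x_2 = (11 - (-1.5)·1.9608 - (2)·0.0000) / (6.5) = 2.1448
  x_3 = (-11 - (2)·1.9608 - (2.9)·2.1448) / (8.9) = -2.3755
Iteration 2:
  x_1 = (10 - (-0.1)·2.1448 - (-3)·-2.3755) / (5.1) = 0.6055
  x_2 = (11 - (-1.5)·0.6055 - (2)·-2.3755) / (6.5) = 2.5630
  x_3 = (-11 - (2)·0.6055 - (2.9)·2.5630) / (8.9) = -2.2072
Iteration 3:
  x_1 = (10 - (-0.1)·2.5630 - (-3)·-2.2072) / (5.1) = 0.7127
  x_2 = (11 - (-1.5)·0.7127 - (2)·-2.2072) / (6.5) = 2.5359
  x_3 = (-11 - (2)·0.7127 - (2.9)·2.5359) / (8.9) = -2.2224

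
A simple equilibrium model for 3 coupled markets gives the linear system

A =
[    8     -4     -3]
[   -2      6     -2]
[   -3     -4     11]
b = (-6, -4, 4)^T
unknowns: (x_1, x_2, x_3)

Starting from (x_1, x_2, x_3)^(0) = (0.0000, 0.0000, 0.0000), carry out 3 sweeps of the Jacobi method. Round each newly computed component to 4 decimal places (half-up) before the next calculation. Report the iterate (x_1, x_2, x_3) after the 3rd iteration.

Iteration 1:
  x_1 = (-6 - (-4)·0.0000 - (-3)·0.0000) / (8) = -0.7500
  x_2 = (-4 - (-2)·0.0000 - (-2)·0.0000) / (6) = -0.6667
  x_3 = (4 - (-3)·0.0000 - (-4)·0.0000) / (11) = 0.3636
Iteration 2:
  x_1 = (-6 - (-4)·-0.6667 - (-3)·0.3636) / (8) = -0.9470
  x_2 = (-4 - (-2)·-0.7500 - (-2)·0.3636) / (6) = -0.7955
  x_3 = (4 - (-3)·-0.7500 - (-4)·-0.6667) / (11) = -0.0833
Iteration 3:
  x_1 = (-6 - (-4)·-0.7955 - (-3)·-0.0833) / (8) = -1.1790
  x_2 = (-4 - (-2)·-0.9470 - (-2)·-0.0833) / (6) = -1.0101
  x_3 = (4 - (-3)·-0.9470 - (-4)·-0.7955) / (11) = -0.1839

(-1.1790, -1.0101, -0.1839)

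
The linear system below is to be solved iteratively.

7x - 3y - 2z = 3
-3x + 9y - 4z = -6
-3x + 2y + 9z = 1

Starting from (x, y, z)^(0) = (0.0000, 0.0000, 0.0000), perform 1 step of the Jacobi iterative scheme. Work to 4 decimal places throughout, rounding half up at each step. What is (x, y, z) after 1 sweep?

Iteration 1:
  x = (3 - (-3)·0.0000 - (-2)·0.0000) / (7) = 0.4286
  y = (-6 - (-3)·0.0000 - (-4)·0.0000) / (9) = -0.6667
  z = (1 - (-3)·0.0000 - (2)·0.0000) / (9) = 0.1111

(0.4286, -0.6667, 0.1111)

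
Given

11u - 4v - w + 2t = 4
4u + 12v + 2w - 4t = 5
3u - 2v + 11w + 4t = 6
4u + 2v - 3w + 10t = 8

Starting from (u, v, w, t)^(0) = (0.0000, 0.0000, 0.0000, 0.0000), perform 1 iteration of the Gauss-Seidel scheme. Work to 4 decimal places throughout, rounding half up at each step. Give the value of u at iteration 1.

Iteration 1:
  u = (4 - (-4)·0.0000 - (-1)·0.0000 - (2)·0.0000) / (11) = 0.3636
  v = (5 - (4)·0.3636 - (2)·0.0000 - (-4)·0.0000) / (12) = 0.2955
  w = (6 - (3)·0.3636 - (-2)·0.2955 - (4)·0.0000) / (11) = 0.5000
  t = (8 - (4)·0.3636 - (2)·0.2955 - (-3)·0.5000) / (10) = 0.7455

0.3636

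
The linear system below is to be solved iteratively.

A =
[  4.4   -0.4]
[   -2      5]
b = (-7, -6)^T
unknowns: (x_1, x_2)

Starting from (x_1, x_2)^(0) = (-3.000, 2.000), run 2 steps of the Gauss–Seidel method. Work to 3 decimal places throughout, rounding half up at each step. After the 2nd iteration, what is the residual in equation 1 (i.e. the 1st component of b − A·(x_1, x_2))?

Iteration 1:
  x_1 = (-7 - (-0.4)·2.000) / (4.4) = -1.409
  x_2 = (-6 - (-2)·-1.409) / (5) = -1.764
Iteration 2:
  x_1 = (-7 - (-0.4)·-1.764) / (4.4) = -1.751
  x_2 = (-6 - (-2)·-1.751) / (5) = -1.900
Residual b − A·x = (-0.056, -0.002)

-0.056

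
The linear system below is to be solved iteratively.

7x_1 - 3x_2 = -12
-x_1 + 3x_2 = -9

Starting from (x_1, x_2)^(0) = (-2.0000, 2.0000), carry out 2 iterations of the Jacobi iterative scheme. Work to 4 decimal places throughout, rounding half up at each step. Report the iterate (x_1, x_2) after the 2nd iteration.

(-3.2857, -3.2857)

Iteration 1:
  x_1 = (-12 - (-3)·2.0000) / (7) = -0.8571
  x_2 = (-9 - (-1)·-2.0000) / (3) = -3.6667
Iteration 2:
  x_1 = (-12 - (-3)·-3.6667) / (7) = -3.2857
  x_2 = (-9 - (-1)·-0.8571) / (3) = -3.2857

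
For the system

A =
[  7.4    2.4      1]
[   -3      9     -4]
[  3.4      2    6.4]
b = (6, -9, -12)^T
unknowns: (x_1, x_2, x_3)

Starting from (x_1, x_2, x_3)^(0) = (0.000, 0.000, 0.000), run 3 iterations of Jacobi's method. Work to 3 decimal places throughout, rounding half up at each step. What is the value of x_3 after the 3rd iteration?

Iteration 1:
  x_1 = (6 - (2.4)·0.000 - (1)·0.000) / (7.4) = 0.811
  x_2 = (-9 - (-3)·0.000 - (-4)·0.000) / (9) = -1.000
  x_3 = (-12 - (3.4)·0.000 - (2)·0.000) / (6.4) = -1.875
Iteration 2:
  x_1 = (6 - (2.4)·-1.000 - (1)·-1.875) / (7.4) = 1.389
  x_2 = (-9 - (-3)·0.811 - (-4)·-1.875) / (9) = -1.563
  x_3 = (-12 - (3.4)·0.811 - (2)·-1.000) / (6.4) = -1.993
Iteration 3:
  x_1 = (6 - (2.4)·-1.563 - (1)·-1.993) / (7.4) = 1.587
  x_2 = (-9 - (-3)·1.389 - (-4)·-1.993) / (9) = -1.423
  x_3 = (-12 - (3.4)·1.389 - (2)·-1.563) / (6.4) = -2.124

-2.124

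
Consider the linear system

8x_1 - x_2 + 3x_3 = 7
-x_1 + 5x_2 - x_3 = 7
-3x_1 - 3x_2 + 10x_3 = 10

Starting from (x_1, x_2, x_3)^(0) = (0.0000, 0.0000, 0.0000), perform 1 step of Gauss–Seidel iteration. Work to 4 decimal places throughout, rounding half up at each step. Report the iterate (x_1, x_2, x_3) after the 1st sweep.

Iteration 1:
  x_1 = (7 - (-1)·0.0000 - (3)·0.0000) / (8) = 0.8750
  x_2 = (7 - (-1)·0.8750 - (-1)·0.0000) / (5) = 1.5750
  x_3 = (10 - (-3)·0.8750 - (-3)·1.5750) / (10) = 1.7350

(0.8750, 1.5750, 1.7350)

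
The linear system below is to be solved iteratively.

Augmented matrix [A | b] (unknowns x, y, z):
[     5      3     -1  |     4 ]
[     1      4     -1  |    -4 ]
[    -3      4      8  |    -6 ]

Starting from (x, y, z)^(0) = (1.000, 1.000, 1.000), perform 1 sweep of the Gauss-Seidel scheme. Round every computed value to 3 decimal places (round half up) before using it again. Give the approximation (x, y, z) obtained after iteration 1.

(0.400, -0.850, -0.175)

Iteration 1:
  x = (4 - (3)·1.000 - (-1)·1.000) / (5) = 0.400
  y = (-4 - (1)·0.400 - (-1)·1.000) / (4) = -0.850
  z = (-6 - (-3)·0.400 - (4)·-0.850) / (8) = -0.175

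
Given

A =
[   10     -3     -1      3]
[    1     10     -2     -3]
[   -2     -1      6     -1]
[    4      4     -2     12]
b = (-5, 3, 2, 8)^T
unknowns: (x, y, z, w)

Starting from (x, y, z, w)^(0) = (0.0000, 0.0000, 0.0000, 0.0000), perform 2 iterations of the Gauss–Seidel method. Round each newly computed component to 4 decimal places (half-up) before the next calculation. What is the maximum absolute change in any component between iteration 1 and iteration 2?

Iteration 1:
  x = (-5 - (-3)·0.0000 - (-1)·0.0000 - (3)·0.0000) / (10) = -0.5000
  y = (3 - (1)·-0.5000 - (-2)·0.0000 - (-3)·0.0000) / (10) = 0.3500
  z = (2 - (-2)·-0.5000 - (-1)·0.3500 - (-1)·0.0000) / (6) = 0.2250
  w = (8 - (4)·-0.5000 - (4)·0.3500 - (-2)·0.2250) / (12) = 0.7542
Iteration 2:
  x = (-5 - (-3)·0.3500 - (-1)·0.2250 - (3)·0.7542) / (10) = -0.5988
  y = (3 - (1)·-0.5988 - (-2)·0.2250 - (-3)·0.7542) / (10) = 0.6311
  z = (2 - (-2)·-0.5988 - (-1)·0.6311 - (-1)·0.7542) / (6) = 0.3646
  w = (8 - (4)·-0.5988 - (4)·0.6311 - (-2)·0.3646) / (12) = 0.7167
Change: (-0.0988, 0.2811, 0.1396, -0.0375) → max |·| = 0.2811

0.2811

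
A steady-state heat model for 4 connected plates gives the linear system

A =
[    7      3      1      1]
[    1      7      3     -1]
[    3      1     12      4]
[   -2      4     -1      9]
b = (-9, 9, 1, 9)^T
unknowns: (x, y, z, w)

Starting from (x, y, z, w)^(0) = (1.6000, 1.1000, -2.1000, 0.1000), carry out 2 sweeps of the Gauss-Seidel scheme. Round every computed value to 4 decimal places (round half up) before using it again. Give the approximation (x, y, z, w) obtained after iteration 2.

Iteration 1:
  x = (-9 - (3)·1.1000 - (1)·-2.1000 - (1)·0.1000) / (7) = -1.4714
  y = (9 - (1)·-1.4714 - (3)·-2.1000 - (-1)·0.1000) / (7) = 2.4102
  z = (1 - (3)·-1.4714 - (1)·2.4102 - (4)·0.1000) / (12) = 0.2170
  w = (9 - (-2)·-1.4714 - (4)·2.4102 - (-1)·0.2170) / (9) = -0.3741
Iteration 2:
  x = (-9 - (3)·2.4102 - (1)·0.2170 - (1)·-0.3741) / (7) = -2.2962
  y = (9 - (1)·-2.2962 - (3)·0.2170 - (-1)·-0.3741) / (7) = 1.4673
  z = (1 - (3)·-2.2962 - (1)·1.4673 - (4)·-0.3741) / (12) = 0.6598
  w = (9 - (-2)·-2.2962 - (4)·1.4673 - (-1)·0.6598) / (9) = -0.0891

(-2.2962, 1.4673, 0.6598, -0.0891)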